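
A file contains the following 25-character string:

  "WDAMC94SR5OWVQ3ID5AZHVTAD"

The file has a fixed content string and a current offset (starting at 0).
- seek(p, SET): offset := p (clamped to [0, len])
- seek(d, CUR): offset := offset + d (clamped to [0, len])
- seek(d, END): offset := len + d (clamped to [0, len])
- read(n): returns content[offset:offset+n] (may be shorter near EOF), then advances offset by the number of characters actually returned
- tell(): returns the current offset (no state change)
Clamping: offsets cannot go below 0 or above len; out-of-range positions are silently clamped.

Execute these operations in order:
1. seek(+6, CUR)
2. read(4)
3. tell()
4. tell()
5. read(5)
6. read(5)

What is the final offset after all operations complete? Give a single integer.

After 1 (seek(+6, CUR)): offset=6
After 2 (read(4)): returned '4SR5', offset=10
After 3 (tell()): offset=10
After 4 (tell()): offset=10
After 5 (read(5)): returned 'OWVQ3', offset=15
After 6 (read(5)): returned 'ID5AZ', offset=20

Answer: 20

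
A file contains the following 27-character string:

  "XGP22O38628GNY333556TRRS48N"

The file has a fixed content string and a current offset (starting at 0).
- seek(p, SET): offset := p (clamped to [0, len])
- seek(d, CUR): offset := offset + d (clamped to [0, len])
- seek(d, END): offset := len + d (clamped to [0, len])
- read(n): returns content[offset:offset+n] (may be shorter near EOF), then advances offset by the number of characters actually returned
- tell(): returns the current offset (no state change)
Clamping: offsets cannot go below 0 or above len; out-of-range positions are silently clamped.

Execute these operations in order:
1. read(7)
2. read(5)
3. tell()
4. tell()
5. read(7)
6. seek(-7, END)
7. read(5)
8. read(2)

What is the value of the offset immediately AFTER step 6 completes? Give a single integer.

Answer: 20

Derivation:
After 1 (read(7)): returned 'XGP22O3', offset=7
After 2 (read(5)): returned '8628G', offset=12
After 3 (tell()): offset=12
After 4 (tell()): offset=12
After 5 (read(7)): returned 'NY33355', offset=19
After 6 (seek(-7, END)): offset=20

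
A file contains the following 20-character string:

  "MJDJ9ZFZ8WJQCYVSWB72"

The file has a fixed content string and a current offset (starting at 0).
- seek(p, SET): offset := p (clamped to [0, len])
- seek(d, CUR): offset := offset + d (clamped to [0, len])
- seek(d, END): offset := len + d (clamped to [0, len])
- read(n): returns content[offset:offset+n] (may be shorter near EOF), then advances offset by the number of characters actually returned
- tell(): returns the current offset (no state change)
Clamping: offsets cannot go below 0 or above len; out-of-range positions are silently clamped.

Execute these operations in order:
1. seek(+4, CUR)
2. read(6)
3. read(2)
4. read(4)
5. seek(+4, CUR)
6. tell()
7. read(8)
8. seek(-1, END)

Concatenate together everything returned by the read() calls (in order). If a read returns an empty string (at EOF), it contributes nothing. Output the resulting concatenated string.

After 1 (seek(+4, CUR)): offset=4
After 2 (read(6)): returned '9ZFZ8W', offset=10
After 3 (read(2)): returned 'JQ', offset=12
After 4 (read(4)): returned 'CYVS', offset=16
After 5 (seek(+4, CUR)): offset=20
After 6 (tell()): offset=20
After 7 (read(8)): returned '', offset=20
After 8 (seek(-1, END)): offset=19

Answer: 9ZFZ8WJQCYVS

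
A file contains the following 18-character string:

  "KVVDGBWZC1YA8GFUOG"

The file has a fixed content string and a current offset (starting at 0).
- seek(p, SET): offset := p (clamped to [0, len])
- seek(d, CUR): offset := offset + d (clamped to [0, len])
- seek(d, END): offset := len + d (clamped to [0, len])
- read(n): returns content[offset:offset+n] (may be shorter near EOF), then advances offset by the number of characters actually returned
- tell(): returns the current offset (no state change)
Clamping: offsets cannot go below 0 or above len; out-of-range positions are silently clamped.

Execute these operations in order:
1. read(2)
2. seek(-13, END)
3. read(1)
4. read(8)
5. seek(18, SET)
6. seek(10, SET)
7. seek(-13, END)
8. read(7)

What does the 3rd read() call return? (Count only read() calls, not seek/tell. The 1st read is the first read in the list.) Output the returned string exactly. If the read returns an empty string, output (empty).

After 1 (read(2)): returned 'KV', offset=2
After 2 (seek(-13, END)): offset=5
After 3 (read(1)): returned 'B', offset=6
After 4 (read(8)): returned 'WZC1YA8G', offset=14
After 5 (seek(18, SET)): offset=18
After 6 (seek(10, SET)): offset=10
After 7 (seek(-13, END)): offset=5
After 8 (read(7)): returned 'BWZC1YA', offset=12

Answer: WZC1YA8G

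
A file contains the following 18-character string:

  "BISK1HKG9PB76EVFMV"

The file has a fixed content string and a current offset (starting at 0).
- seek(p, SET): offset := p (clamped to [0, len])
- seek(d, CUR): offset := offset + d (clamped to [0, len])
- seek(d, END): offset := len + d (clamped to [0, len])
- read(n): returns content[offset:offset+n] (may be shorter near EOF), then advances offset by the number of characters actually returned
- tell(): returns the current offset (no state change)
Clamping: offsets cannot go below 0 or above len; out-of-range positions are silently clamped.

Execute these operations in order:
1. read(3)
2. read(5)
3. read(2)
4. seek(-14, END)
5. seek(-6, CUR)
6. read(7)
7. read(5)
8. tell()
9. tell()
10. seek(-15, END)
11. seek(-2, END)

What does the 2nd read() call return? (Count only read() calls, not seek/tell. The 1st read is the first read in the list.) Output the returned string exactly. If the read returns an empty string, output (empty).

After 1 (read(3)): returned 'BIS', offset=3
After 2 (read(5)): returned 'K1HKG', offset=8
After 3 (read(2)): returned '9P', offset=10
After 4 (seek(-14, END)): offset=4
After 5 (seek(-6, CUR)): offset=0
After 6 (read(7)): returned 'BISK1HK', offset=7
After 7 (read(5)): returned 'G9PB7', offset=12
After 8 (tell()): offset=12
After 9 (tell()): offset=12
After 10 (seek(-15, END)): offset=3
After 11 (seek(-2, END)): offset=16

Answer: K1HKG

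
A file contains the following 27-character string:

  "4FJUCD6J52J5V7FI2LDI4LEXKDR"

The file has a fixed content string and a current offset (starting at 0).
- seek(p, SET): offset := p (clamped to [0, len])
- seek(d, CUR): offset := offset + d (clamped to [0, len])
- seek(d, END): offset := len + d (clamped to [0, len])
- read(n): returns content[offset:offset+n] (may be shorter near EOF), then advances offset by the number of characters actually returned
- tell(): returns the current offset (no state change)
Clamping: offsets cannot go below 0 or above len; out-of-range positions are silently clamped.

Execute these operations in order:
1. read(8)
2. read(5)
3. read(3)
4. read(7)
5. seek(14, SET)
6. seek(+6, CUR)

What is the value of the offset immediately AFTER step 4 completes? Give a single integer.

After 1 (read(8)): returned '4FJUCD6J', offset=8
After 2 (read(5)): returned '52J5V', offset=13
After 3 (read(3)): returned '7FI', offset=16
After 4 (read(7)): returned '2LDI4LE', offset=23

Answer: 23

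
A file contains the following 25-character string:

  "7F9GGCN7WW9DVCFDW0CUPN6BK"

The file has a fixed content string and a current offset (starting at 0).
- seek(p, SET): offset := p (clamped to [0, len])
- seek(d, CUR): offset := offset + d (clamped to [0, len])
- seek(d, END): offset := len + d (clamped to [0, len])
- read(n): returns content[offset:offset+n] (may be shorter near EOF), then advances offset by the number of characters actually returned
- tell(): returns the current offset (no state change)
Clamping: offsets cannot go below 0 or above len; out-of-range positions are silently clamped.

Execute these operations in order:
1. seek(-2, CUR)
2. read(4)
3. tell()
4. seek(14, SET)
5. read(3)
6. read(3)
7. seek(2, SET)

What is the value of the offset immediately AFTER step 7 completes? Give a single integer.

Answer: 2

Derivation:
After 1 (seek(-2, CUR)): offset=0
After 2 (read(4)): returned '7F9G', offset=4
After 3 (tell()): offset=4
After 4 (seek(14, SET)): offset=14
After 5 (read(3)): returned 'FDW', offset=17
After 6 (read(3)): returned '0CU', offset=20
After 7 (seek(2, SET)): offset=2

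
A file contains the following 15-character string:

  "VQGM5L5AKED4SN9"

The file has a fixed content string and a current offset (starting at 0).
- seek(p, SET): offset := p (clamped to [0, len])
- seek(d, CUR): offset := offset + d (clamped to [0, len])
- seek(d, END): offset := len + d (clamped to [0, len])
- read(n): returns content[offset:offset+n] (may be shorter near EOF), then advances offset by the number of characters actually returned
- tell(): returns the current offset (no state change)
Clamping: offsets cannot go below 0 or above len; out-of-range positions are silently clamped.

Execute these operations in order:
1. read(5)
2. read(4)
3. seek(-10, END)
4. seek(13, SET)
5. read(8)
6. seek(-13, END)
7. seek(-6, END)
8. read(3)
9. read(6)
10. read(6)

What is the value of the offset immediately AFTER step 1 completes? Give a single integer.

Answer: 5

Derivation:
After 1 (read(5)): returned 'VQGM5', offset=5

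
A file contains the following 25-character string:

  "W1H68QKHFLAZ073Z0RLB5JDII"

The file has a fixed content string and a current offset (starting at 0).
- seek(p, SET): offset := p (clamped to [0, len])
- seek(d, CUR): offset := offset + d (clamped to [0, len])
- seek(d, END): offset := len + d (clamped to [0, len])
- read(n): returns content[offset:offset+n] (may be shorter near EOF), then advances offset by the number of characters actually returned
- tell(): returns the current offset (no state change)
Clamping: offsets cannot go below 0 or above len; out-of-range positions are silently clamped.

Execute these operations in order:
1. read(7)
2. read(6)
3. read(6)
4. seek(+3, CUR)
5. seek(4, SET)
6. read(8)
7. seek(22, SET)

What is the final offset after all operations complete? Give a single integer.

Answer: 22

Derivation:
After 1 (read(7)): returned 'W1H68QK', offset=7
After 2 (read(6)): returned 'HFLAZ0', offset=13
After 3 (read(6)): returned '73Z0RL', offset=19
After 4 (seek(+3, CUR)): offset=22
After 5 (seek(4, SET)): offset=4
After 6 (read(8)): returned '8QKHFLAZ', offset=12
After 7 (seek(22, SET)): offset=22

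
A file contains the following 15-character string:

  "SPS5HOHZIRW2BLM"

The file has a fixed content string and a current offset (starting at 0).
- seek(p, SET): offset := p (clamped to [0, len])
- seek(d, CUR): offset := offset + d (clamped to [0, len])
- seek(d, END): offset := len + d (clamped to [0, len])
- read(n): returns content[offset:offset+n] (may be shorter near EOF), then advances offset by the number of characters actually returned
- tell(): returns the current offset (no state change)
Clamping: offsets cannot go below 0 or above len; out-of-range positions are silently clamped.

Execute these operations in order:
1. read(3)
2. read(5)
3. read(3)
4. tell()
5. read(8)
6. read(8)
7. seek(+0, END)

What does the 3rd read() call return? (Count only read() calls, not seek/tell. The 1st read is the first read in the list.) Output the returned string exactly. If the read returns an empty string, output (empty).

Answer: IRW

Derivation:
After 1 (read(3)): returned 'SPS', offset=3
After 2 (read(5)): returned '5HOHZ', offset=8
After 3 (read(3)): returned 'IRW', offset=11
After 4 (tell()): offset=11
After 5 (read(8)): returned '2BLM', offset=15
After 6 (read(8)): returned '', offset=15
After 7 (seek(+0, END)): offset=15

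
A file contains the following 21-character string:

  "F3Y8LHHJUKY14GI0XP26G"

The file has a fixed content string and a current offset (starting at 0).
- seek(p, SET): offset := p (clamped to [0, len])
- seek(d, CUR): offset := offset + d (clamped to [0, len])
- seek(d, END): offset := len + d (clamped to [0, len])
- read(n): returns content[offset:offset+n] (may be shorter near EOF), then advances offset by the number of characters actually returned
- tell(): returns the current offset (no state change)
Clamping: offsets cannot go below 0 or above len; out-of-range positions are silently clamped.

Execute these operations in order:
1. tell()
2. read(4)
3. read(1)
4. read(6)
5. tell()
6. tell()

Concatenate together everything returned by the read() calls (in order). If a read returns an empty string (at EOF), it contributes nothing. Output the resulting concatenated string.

After 1 (tell()): offset=0
After 2 (read(4)): returned 'F3Y8', offset=4
After 3 (read(1)): returned 'L', offset=5
After 4 (read(6)): returned 'HHJUKY', offset=11
After 5 (tell()): offset=11
After 6 (tell()): offset=11

Answer: F3Y8LHHJUKY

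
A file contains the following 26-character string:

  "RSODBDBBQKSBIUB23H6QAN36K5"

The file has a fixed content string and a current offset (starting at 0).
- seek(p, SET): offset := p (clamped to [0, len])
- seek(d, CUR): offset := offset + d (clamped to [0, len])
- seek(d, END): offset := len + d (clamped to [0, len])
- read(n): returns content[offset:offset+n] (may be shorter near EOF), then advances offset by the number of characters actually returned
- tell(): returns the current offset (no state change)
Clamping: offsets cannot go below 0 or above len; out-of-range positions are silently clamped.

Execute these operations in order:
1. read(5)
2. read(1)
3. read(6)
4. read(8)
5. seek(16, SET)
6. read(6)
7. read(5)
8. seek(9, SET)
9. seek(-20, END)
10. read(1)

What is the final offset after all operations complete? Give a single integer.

After 1 (read(5)): returned 'RSODB', offset=5
After 2 (read(1)): returned 'D', offset=6
After 3 (read(6)): returned 'BBQKSB', offset=12
After 4 (read(8)): returned 'IUB23H6Q', offset=20
After 5 (seek(16, SET)): offset=16
After 6 (read(6)): returned '3H6QAN', offset=22
After 7 (read(5)): returned '36K5', offset=26
After 8 (seek(9, SET)): offset=9
After 9 (seek(-20, END)): offset=6
After 10 (read(1)): returned 'B', offset=7

Answer: 7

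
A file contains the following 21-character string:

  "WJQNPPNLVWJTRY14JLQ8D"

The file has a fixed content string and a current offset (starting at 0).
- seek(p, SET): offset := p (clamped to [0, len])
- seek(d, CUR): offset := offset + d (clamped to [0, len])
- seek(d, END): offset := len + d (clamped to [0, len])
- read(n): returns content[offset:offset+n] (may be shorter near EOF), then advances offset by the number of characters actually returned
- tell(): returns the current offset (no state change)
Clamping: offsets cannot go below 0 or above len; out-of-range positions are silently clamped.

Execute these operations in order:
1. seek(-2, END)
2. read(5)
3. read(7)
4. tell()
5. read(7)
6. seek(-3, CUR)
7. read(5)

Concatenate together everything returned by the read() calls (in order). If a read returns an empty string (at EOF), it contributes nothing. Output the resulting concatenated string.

After 1 (seek(-2, END)): offset=19
After 2 (read(5)): returned '8D', offset=21
After 3 (read(7)): returned '', offset=21
After 4 (tell()): offset=21
After 5 (read(7)): returned '', offset=21
After 6 (seek(-3, CUR)): offset=18
After 7 (read(5)): returned 'Q8D', offset=21

Answer: 8DQ8D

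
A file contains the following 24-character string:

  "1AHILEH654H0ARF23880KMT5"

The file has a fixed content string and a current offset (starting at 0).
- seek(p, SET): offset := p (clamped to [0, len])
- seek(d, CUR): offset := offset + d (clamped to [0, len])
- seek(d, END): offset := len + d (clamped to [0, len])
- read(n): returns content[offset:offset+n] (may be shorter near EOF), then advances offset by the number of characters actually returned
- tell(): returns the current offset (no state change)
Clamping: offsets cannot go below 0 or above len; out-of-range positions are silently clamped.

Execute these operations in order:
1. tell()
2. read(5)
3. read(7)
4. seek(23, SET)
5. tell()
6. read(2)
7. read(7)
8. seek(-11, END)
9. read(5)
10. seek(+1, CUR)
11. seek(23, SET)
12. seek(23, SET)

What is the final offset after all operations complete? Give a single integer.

Answer: 23

Derivation:
After 1 (tell()): offset=0
After 2 (read(5)): returned '1AHIL', offset=5
After 3 (read(7)): returned 'EH654H0', offset=12
After 4 (seek(23, SET)): offset=23
After 5 (tell()): offset=23
After 6 (read(2)): returned '5', offset=24
After 7 (read(7)): returned '', offset=24
After 8 (seek(-11, END)): offset=13
After 9 (read(5)): returned 'RF238', offset=18
After 10 (seek(+1, CUR)): offset=19
After 11 (seek(23, SET)): offset=23
After 12 (seek(23, SET)): offset=23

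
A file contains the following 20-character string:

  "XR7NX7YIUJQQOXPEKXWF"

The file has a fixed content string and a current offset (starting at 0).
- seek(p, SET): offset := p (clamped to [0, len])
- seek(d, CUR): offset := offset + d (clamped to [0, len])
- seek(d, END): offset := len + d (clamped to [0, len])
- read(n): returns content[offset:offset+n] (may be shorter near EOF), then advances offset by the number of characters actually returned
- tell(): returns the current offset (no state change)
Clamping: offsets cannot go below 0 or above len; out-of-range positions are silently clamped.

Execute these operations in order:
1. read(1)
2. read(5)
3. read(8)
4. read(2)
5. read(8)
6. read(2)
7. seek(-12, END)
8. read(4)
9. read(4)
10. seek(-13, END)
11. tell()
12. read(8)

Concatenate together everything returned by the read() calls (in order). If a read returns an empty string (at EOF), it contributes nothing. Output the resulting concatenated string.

After 1 (read(1)): returned 'X', offset=1
After 2 (read(5)): returned 'R7NX7', offset=6
After 3 (read(8)): returned 'YIUJQQOX', offset=14
After 4 (read(2)): returned 'PE', offset=16
After 5 (read(8)): returned 'KXWF', offset=20
After 6 (read(2)): returned '', offset=20
After 7 (seek(-12, END)): offset=8
After 8 (read(4)): returned 'UJQQ', offset=12
After 9 (read(4)): returned 'OXPE', offset=16
After 10 (seek(-13, END)): offset=7
After 11 (tell()): offset=7
After 12 (read(8)): returned 'IUJQQOXP', offset=15

Answer: XR7NX7YIUJQQOXPEKXWFUJQQOXPEIUJQQOXP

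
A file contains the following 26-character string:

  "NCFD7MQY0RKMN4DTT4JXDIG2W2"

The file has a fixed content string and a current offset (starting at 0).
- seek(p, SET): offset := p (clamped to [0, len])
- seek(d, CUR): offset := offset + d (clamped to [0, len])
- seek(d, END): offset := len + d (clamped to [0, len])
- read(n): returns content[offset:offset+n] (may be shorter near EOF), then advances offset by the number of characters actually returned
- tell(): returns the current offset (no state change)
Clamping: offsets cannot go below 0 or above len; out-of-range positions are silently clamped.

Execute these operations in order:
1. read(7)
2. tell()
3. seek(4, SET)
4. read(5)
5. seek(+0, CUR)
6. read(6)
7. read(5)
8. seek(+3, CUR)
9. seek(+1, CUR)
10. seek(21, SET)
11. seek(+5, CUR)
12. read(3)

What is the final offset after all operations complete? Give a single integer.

After 1 (read(7)): returned 'NCFD7MQ', offset=7
After 2 (tell()): offset=7
After 3 (seek(4, SET)): offset=4
After 4 (read(5)): returned '7MQY0', offset=9
After 5 (seek(+0, CUR)): offset=9
After 6 (read(6)): returned 'RKMN4D', offset=15
After 7 (read(5)): returned 'TT4JX', offset=20
After 8 (seek(+3, CUR)): offset=23
After 9 (seek(+1, CUR)): offset=24
After 10 (seek(21, SET)): offset=21
After 11 (seek(+5, CUR)): offset=26
After 12 (read(3)): returned '', offset=26

Answer: 26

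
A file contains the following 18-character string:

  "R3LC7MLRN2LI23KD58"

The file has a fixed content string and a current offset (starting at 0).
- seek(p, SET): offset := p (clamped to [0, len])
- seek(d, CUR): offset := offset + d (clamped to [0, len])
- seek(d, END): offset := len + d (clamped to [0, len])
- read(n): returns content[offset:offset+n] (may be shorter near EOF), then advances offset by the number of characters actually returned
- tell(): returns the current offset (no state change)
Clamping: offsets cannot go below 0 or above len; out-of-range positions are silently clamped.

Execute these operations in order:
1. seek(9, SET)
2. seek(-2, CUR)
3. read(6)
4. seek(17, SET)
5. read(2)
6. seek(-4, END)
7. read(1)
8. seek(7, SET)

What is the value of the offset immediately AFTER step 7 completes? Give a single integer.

After 1 (seek(9, SET)): offset=9
After 2 (seek(-2, CUR)): offset=7
After 3 (read(6)): returned 'RN2LI2', offset=13
After 4 (seek(17, SET)): offset=17
After 5 (read(2)): returned '8', offset=18
After 6 (seek(-4, END)): offset=14
After 7 (read(1)): returned 'K', offset=15

Answer: 15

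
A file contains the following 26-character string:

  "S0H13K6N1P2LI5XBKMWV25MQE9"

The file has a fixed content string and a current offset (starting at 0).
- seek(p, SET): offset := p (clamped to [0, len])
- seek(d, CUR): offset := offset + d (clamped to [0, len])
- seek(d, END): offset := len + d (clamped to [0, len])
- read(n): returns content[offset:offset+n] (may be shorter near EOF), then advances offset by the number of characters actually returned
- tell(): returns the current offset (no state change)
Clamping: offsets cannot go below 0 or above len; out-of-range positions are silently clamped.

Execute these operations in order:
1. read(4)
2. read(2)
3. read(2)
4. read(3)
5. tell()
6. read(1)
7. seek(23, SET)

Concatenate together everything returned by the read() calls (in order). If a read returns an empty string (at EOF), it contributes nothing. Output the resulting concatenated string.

Answer: S0H13K6N1P2L

Derivation:
After 1 (read(4)): returned 'S0H1', offset=4
After 2 (read(2)): returned '3K', offset=6
After 3 (read(2)): returned '6N', offset=8
After 4 (read(3)): returned '1P2', offset=11
After 5 (tell()): offset=11
After 6 (read(1)): returned 'L', offset=12
After 7 (seek(23, SET)): offset=23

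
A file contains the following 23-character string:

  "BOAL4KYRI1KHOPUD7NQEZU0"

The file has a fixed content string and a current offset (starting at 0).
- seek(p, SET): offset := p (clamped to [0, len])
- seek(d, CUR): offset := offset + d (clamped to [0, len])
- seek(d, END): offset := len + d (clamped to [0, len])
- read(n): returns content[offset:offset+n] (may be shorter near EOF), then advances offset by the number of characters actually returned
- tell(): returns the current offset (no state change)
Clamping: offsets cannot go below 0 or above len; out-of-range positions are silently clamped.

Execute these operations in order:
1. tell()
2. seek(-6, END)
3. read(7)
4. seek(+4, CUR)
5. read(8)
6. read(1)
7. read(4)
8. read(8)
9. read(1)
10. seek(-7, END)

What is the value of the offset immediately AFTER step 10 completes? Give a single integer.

Answer: 16

Derivation:
After 1 (tell()): offset=0
After 2 (seek(-6, END)): offset=17
After 3 (read(7)): returned 'NQEZU0', offset=23
After 4 (seek(+4, CUR)): offset=23
After 5 (read(8)): returned '', offset=23
After 6 (read(1)): returned '', offset=23
After 7 (read(4)): returned '', offset=23
After 8 (read(8)): returned '', offset=23
After 9 (read(1)): returned '', offset=23
After 10 (seek(-7, END)): offset=16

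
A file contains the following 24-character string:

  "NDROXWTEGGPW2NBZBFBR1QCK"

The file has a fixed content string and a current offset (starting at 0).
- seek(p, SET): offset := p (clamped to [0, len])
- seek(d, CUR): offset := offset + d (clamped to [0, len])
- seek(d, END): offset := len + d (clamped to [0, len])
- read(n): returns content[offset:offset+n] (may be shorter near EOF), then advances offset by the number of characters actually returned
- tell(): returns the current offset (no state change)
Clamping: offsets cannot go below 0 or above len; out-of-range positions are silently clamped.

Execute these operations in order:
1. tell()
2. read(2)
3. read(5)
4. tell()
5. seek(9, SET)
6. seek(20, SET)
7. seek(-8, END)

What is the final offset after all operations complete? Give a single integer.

After 1 (tell()): offset=0
After 2 (read(2)): returned 'ND', offset=2
After 3 (read(5)): returned 'ROXWT', offset=7
After 4 (tell()): offset=7
After 5 (seek(9, SET)): offset=9
After 6 (seek(20, SET)): offset=20
After 7 (seek(-8, END)): offset=16

Answer: 16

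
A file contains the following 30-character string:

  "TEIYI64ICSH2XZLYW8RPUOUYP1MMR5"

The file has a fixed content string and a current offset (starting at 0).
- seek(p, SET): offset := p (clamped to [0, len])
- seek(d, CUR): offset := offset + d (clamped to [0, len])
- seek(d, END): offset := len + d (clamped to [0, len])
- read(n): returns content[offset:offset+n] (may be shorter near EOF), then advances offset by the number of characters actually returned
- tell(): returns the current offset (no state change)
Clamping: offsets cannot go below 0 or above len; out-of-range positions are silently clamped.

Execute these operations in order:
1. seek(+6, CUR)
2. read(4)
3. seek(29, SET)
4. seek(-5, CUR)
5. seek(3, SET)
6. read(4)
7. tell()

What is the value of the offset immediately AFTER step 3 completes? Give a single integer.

After 1 (seek(+6, CUR)): offset=6
After 2 (read(4)): returned '4ICS', offset=10
After 3 (seek(29, SET)): offset=29

Answer: 29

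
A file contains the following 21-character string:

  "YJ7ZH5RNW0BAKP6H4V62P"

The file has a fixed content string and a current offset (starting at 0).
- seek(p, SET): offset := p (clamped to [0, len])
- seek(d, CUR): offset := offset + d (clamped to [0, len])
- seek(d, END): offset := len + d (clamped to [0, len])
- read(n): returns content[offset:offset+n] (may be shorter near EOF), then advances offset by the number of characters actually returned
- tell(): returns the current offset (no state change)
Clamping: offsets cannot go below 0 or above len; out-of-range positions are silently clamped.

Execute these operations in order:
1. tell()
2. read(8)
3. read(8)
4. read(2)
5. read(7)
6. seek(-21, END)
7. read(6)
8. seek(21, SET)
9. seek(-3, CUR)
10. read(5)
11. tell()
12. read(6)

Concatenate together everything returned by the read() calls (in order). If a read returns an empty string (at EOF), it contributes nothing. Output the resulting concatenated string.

After 1 (tell()): offset=0
After 2 (read(8)): returned 'YJ7ZH5RN', offset=8
After 3 (read(8)): returned 'W0BAKP6H', offset=16
After 4 (read(2)): returned '4V', offset=18
After 5 (read(7)): returned '62P', offset=21
After 6 (seek(-21, END)): offset=0
After 7 (read(6)): returned 'YJ7ZH5', offset=6
After 8 (seek(21, SET)): offset=21
After 9 (seek(-3, CUR)): offset=18
After 10 (read(5)): returned '62P', offset=21
After 11 (tell()): offset=21
After 12 (read(6)): returned '', offset=21

Answer: YJ7ZH5RNW0BAKP6H4V62PYJ7ZH562P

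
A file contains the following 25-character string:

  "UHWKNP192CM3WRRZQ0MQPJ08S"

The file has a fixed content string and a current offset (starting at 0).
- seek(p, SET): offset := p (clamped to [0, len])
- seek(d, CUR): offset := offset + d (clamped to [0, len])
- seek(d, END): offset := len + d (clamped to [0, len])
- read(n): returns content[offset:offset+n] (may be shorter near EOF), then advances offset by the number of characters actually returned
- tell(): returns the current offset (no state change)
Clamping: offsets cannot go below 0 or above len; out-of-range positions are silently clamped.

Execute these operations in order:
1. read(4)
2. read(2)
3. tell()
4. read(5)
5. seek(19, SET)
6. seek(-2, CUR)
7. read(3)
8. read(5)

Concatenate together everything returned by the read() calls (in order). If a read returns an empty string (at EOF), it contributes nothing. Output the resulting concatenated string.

After 1 (read(4)): returned 'UHWK', offset=4
After 2 (read(2)): returned 'NP', offset=6
After 3 (tell()): offset=6
After 4 (read(5)): returned '192CM', offset=11
After 5 (seek(19, SET)): offset=19
After 6 (seek(-2, CUR)): offset=17
After 7 (read(3)): returned '0MQ', offset=20
After 8 (read(5)): returned 'PJ08S', offset=25

Answer: UHWKNP192CM0MQPJ08S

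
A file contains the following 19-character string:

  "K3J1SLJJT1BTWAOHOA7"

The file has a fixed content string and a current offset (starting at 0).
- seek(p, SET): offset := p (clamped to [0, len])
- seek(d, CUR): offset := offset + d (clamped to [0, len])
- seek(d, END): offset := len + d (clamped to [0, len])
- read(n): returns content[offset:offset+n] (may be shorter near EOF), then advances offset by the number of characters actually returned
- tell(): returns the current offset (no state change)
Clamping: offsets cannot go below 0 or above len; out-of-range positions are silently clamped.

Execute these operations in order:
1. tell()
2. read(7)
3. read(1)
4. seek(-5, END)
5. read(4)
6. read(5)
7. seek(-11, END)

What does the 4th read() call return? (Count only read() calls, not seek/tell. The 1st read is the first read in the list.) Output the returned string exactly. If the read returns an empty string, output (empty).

After 1 (tell()): offset=0
After 2 (read(7)): returned 'K3J1SLJ', offset=7
After 3 (read(1)): returned 'J', offset=8
After 4 (seek(-5, END)): offset=14
After 5 (read(4)): returned 'OHOA', offset=18
After 6 (read(5)): returned '7', offset=19
After 7 (seek(-11, END)): offset=8

Answer: 7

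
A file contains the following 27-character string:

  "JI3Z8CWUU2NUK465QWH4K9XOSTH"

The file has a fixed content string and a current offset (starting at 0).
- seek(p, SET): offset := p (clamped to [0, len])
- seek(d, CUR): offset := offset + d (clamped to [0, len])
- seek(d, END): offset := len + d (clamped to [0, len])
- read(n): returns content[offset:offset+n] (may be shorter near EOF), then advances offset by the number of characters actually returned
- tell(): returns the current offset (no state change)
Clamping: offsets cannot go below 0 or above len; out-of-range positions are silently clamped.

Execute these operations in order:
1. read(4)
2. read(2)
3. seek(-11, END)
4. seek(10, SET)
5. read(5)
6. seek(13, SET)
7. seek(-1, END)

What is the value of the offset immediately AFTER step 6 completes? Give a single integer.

Answer: 13

Derivation:
After 1 (read(4)): returned 'JI3Z', offset=4
After 2 (read(2)): returned '8C', offset=6
After 3 (seek(-11, END)): offset=16
After 4 (seek(10, SET)): offset=10
After 5 (read(5)): returned 'NUK46', offset=15
After 6 (seek(13, SET)): offset=13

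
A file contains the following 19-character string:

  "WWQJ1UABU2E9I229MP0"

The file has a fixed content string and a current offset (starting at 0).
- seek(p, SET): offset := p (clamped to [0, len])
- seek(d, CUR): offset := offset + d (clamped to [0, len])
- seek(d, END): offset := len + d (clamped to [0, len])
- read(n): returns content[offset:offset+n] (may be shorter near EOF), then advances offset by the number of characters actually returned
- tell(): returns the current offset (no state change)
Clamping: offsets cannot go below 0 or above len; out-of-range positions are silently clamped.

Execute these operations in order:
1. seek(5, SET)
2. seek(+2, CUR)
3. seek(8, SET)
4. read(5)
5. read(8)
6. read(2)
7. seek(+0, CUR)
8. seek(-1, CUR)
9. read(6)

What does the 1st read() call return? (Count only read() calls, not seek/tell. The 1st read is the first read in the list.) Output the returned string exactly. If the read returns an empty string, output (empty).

Answer: U2E9I

Derivation:
After 1 (seek(5, SET)): offset=5
After 2 (seek(+2, CUR)): offset=7
After 3 (seek(8, SET)): offset=8
After 4 (read(5)): returned 'U2E9I', offset=13
After 5 (read(8)): returned '229MP0', offset=19
After 6 (read(2)): returned '', offset=19
After 7 (seek(+0, CUR)): offset=19
After 8 (seek(-1, CUR)): offset=18
After 9 (read(6)): returned '0', offset=19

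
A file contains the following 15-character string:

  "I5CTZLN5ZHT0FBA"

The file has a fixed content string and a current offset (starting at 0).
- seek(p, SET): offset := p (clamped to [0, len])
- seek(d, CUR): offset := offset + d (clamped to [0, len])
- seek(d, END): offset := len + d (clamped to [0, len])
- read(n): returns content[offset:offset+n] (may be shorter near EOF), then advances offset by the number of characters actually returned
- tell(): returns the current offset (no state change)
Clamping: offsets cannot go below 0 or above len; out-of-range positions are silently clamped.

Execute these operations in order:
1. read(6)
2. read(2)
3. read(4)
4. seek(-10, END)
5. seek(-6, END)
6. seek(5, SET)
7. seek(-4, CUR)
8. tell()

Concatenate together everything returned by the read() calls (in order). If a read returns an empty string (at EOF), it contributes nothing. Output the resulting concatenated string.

After 1 (read(6)): returned 'I5CTZL', offset=6
After 2 (read(2)): returned 'N5', offset=8
After 3 (read(4)): returned 'ZHT0', offset=12
After 4 (seek(-10, END)): offset=5
After 5 (seek(-6, END)): offset=9
After 6 (seek(5, SET)): offset=5
After 7 (seek(-4, CUR)): offset=1
After 8 (tell()): offset=1

Answer: I5CTZLN5ZHT0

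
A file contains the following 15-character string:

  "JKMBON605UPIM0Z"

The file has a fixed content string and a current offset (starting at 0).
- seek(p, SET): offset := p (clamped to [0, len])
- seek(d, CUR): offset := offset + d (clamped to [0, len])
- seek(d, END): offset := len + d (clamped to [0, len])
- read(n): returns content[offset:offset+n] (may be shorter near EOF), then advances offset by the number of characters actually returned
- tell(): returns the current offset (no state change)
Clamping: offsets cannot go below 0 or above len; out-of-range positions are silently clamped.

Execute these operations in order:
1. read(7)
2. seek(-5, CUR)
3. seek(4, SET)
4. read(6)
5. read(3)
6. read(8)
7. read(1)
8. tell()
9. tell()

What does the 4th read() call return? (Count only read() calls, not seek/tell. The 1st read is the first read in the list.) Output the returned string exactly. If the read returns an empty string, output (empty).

After 1 (read(7)): returned 'JKMBON6', offset=7
After 2 (seek(-5, CUR)): offset=2
After 3 (seek(4, SET)): offset=4
After 4 (read(6)): returned 'ON605U', offset=10
After 5 (read(3)): returned 'PIM', offset=13
After 6 (read(8)): returned '0Z', offset=15
After 7 (read(1)): returned '', offset=15
After 8 (tell()): offset=15
After 9 (tell()): offset=15

Answer: 0Z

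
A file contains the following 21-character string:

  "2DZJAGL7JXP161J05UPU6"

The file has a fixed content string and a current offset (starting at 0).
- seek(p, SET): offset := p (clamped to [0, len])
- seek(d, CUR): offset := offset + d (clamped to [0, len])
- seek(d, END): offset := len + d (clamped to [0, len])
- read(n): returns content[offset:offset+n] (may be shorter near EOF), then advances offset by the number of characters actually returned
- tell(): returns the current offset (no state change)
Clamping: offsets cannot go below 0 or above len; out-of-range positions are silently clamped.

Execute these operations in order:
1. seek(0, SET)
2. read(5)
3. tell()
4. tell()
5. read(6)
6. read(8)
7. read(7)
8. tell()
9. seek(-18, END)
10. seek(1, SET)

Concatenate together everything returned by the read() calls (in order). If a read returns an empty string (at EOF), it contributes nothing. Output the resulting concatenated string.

Answer: 2DZJAGL7JXP161J05UPU6

Derivation:
After 1 (seek(0, SET)): offset=0
After 2 (read(5)): returned '2DZJA', offset=5
After 3 (tell()): offset=5
After 4 (tell()): offset=5
After 5 (read(6)): returned 'GL7JXP', offset=11
After 6 (read(8)): returned '161J05UP', offset=19
After 7 (read(7)): returned 'U6', offset=21
After 8 (tell()): offset=21
After 9 (seek(-18, END)): offset=3
After 10 (seek(1, SET)): offset=1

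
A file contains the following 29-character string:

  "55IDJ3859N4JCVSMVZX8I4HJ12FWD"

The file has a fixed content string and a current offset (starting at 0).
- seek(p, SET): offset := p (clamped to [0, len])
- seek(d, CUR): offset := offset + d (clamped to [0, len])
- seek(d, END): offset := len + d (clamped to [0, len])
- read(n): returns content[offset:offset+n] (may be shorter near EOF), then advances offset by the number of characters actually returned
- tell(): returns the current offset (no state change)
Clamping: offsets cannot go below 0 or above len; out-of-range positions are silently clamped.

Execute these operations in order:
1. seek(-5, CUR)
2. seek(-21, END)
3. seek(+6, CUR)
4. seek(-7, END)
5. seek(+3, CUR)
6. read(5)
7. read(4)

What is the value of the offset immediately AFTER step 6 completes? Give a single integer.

Answer: 29

Derivation:
After 1 (seek(-5, CUR)): offset=0
After 2 (seek(-21, END)): offset=8
After 3 (seek(+6, CUR)): offset=14
After 4 (seek(-7, END)): offset=22
After 5 (seek(+3, CUR)): offset=25
After 6 (read(5)): returned '2FWD', offset=29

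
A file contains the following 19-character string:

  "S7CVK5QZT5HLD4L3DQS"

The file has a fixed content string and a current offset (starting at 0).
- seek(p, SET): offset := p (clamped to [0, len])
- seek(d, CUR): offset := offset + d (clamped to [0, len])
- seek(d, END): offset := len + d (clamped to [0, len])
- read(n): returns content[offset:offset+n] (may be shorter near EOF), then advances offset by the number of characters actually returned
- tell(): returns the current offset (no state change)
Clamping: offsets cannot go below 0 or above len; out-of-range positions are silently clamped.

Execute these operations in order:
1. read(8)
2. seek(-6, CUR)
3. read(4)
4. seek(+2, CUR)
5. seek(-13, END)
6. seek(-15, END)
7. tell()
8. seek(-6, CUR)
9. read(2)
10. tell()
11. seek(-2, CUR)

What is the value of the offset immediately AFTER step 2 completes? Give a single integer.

Answer: 2

Derivation:
After 1 (read(8)): returned 'S7CVK5QZ', offset=8
After 2 (seek(-6, CUR)): offset=2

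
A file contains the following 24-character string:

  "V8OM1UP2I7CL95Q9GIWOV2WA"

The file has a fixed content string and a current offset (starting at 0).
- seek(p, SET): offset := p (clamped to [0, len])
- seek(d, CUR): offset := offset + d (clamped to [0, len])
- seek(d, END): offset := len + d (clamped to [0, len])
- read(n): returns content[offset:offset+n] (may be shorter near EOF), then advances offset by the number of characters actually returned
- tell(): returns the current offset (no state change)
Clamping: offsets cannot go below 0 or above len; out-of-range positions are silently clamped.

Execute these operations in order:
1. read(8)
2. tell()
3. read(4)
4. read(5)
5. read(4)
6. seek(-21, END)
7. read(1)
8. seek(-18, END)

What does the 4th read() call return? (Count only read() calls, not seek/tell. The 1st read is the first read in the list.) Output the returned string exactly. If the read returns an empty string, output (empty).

After 1 (read(8)): returned 'V8OM1UP2', offset=8
After 2 (tell()): offset=8
After 3 (read(4)): returned 'I7CL', offset=12
After 4 (read(5)): returned '95Q9G', offset=17
After 5 (read(4)): returned 'IWOV', offset=21
After 6 (seek(-21, END)): offset=3
After 7 (read(1)): returned 'M', offset=4
After 8 (seek(-18, END)): offset=6

Answer: IWOV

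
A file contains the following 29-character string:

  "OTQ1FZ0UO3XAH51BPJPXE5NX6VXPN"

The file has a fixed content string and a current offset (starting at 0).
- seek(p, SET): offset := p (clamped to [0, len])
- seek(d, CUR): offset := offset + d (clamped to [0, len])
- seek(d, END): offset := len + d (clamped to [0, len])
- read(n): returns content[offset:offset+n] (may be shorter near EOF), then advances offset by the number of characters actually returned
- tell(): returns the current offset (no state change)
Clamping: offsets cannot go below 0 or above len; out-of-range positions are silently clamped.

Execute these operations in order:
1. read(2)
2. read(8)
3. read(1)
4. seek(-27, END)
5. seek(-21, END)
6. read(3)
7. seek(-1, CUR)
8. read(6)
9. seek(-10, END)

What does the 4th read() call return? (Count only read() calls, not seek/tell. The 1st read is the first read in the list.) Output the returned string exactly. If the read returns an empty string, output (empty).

Answer: O3X

Derivation:
After 1 (read(2)): returned 'OT', offset=2
After 2 (read(8)): returned 'Q1FZ0UO3', offset=10
After 3 (read(1)): returned 'X', offset=11
After 4 (seek(-27, END)): offset=2
After 5 (seek(-21, END)): offset=8
After 6 (read(3)): returned 'O3X', offset=11
After 7 (seek(-1, CUR)): offset=10
After 8 (read(6)): returned 'XAH51B', offset=16
After 9 (seek(-10, END)): offset=19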